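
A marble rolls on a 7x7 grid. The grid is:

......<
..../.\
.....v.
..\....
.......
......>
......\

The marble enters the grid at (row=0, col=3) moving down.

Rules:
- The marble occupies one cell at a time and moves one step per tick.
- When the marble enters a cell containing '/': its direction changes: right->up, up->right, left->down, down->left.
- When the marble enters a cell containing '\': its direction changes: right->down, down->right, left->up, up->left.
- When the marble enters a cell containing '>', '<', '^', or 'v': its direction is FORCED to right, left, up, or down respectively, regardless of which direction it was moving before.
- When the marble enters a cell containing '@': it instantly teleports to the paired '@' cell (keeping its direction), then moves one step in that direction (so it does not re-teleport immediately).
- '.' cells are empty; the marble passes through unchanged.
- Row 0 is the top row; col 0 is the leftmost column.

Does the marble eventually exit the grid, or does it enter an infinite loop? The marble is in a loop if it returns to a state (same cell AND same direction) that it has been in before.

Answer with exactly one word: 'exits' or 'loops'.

Answer: exits

Derivation:
Step 1: enter (0,3), '.' pass, move down to (1,3)
Step 2: enter (1,3), '.' pass, move down to (2,3)
Step 3: enter (2,3), '.' pass, move down to (3,3)
Step 4: enter (3,3), '.' pass, move down to (4,3)
Step 5: enter (4,3), '.' pass, move down to (5,3)
Step 6: enter (5,3), '.' pass, move down to (6,3)
Step 7: enter (6,3), '.' pass, move down to (7,3)
Step 8: at (7,3) — EXIT via bottom edge, pos 3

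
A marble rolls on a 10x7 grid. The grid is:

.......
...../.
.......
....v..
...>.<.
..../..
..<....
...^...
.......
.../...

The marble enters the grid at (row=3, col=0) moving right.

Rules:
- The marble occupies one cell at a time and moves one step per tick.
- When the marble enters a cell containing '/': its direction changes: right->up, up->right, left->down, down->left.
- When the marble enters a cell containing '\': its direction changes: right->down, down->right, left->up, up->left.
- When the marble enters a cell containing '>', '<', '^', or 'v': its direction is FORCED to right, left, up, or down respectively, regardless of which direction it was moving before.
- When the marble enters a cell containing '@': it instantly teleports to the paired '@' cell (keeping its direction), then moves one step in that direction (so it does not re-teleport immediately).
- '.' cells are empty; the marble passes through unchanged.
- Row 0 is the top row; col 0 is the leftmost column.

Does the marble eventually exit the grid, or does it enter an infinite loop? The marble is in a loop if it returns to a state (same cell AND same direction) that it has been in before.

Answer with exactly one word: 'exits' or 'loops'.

Step 1: enter (3,0), '.' pass, move right to (3,1)
Step 2: enter (3,1), '.' pass, move right to (3,2)
Step 3: enter (3,2), '.' pass, move right to (3,3)
Step 4: enter (3,3), '.' pass, move right to (3,4)
Step 5: enter (3,4), 'v' forces right->down, move down to (4,4)
Step 6: enter (4,4), '.' pass, move down to (5,4)
Step 7: enter (5,4), '/' deflects down->left, move left to (5,3)
Step 8: enter (5,3), '.' pass, move left to (5,2)
Step 9: enter (5,2), '.' pass, move left to (5,1)
Step 10: enter (5,1), '.' pass, move left to (5,0)
Step 11: enter (5,0), '.' pass, move left to (5,-1)
Step 12: at (5,-1) — EXIT via left edge, pos 5

Answer: exits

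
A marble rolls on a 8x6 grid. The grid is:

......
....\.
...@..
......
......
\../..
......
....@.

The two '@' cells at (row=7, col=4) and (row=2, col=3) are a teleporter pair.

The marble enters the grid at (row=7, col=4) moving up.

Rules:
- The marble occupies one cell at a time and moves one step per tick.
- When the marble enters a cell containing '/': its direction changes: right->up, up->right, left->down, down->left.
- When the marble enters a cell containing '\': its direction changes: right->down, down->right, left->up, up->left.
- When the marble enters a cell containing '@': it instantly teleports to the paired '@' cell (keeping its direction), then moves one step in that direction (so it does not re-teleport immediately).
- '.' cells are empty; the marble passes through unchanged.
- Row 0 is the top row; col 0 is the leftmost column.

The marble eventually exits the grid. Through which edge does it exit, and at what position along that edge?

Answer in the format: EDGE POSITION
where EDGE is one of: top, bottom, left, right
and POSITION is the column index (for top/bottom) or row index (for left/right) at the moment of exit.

Answer: top 3

Derivation:
Step 1: enter (7,4), '@' teleport (7,4)->(2,3), also enter (2,3), move up to (1,3)
Step 2: enter (1,3), '.' pass, move up to (0,3)
Step 3: enter (0,3), '.' pass, move up to (-1,3)
Step 4: at (-1,3) — EXIT via top edge, pos 3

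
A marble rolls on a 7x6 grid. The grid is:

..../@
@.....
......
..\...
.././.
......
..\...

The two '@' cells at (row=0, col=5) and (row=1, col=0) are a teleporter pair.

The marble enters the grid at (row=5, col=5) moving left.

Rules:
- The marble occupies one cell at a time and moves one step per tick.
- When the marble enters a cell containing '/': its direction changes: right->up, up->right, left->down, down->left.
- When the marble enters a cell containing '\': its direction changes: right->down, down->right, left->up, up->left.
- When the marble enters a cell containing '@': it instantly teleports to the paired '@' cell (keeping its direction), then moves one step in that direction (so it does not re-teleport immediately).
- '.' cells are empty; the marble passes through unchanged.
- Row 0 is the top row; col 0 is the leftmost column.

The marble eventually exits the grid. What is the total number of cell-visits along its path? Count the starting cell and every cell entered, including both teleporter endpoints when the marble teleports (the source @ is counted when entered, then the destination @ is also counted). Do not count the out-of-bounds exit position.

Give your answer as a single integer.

Step 1: enter (5,5), '.' pass, move left to (5,4)
Step 2: enter (5,4), '.' pass, move left to (5,3)
Step 3: enter (5,3), '.' pass, move left to (5,2)
Step 4: enter (5,2), '.' pass, move left to (5,1)
Step 5: enter (5,1), '.' pass, move left to (5,0)
Step 6: enter (5,0), '.' pass, move left to (5,-1)
Step 7: at (5,-1) — EXIT via left edge, pos 5
Path length (cell visits): 6

Answer: 6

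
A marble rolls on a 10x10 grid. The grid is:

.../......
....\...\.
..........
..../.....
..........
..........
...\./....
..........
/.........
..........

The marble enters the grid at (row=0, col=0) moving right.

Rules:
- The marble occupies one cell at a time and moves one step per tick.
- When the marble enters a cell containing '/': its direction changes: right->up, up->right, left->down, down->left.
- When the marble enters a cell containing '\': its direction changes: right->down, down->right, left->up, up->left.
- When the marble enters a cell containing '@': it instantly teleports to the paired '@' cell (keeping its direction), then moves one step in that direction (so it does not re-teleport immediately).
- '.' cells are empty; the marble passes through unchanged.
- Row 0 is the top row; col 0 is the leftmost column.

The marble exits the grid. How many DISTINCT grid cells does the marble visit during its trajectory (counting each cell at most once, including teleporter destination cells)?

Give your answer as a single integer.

Answer: 4

Derivation:
Step 1: enter (0,0), '.' pass, move right to (0,1)
Step 2: enter (0,1), '.' pass, move right to (0,2)
Step 3: enter (0,2), '.' pass, move right to (0,3)
Step 4: enter (0,3), '/' deflects right->up, move up to (-1,3)
Step 5: at (-1,3) — EXIT via top edge, pos 3
Distinct cells visited: 4 (path length 4)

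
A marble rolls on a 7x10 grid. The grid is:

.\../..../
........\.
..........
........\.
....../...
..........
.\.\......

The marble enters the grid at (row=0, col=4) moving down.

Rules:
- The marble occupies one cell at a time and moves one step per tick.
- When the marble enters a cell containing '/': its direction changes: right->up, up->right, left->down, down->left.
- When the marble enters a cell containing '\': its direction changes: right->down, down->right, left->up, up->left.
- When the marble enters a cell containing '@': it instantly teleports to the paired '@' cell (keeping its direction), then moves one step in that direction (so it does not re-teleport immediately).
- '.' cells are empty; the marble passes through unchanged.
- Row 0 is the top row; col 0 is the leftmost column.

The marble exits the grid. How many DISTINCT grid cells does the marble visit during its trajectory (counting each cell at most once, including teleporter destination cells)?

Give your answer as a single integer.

Answer: 4

Derivation:
Step 1: enter (0,4), '/' deflects down->left, move left to (0,3)
Step 2: enter (0,3), '.' pass, move left to (0,2)
Step 3: enter (0,2), '.' pass, move left to (0,1)
Step 4: enter (0,1), '\' deflects left->up, move up to (-1,1)
Step 5: at (-1,1) — EXIT via top edge, pos 1
Distinct cells visited: 4 (path length 4)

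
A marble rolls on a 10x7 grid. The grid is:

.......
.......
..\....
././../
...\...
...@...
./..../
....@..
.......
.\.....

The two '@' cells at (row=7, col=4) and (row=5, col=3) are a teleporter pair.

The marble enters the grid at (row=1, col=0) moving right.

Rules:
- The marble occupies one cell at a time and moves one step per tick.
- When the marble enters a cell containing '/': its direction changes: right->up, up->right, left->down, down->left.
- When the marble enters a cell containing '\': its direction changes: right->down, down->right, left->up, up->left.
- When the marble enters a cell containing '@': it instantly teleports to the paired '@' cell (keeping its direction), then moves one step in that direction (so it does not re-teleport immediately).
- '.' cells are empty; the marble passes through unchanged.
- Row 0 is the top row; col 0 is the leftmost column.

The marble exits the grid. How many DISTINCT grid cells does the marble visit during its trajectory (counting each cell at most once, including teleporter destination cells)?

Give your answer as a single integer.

Answer: 7

Derivation:
Step 1: enter (1,0), '.' pass, move right to (1,1)
Step 2: enter (1,1), '.' pass, move right to (1,2)
Step 3: enter (1,2), '.' pass, move right to (1,3)
Step 4: enter (1,3), '.' pass, move right to (1,4)
Step 5: enter (1,4), '.' pass, move right to (1,5)
Step 6: enter (1,5), '.' pass, move right to (1,6)
Step 7: enter (1,6), '.' pass, move right to (1,7)
Step 8: at (1,7) — EXIT via right edge, pos 1
Distinct cells visited: 7 (path length 7)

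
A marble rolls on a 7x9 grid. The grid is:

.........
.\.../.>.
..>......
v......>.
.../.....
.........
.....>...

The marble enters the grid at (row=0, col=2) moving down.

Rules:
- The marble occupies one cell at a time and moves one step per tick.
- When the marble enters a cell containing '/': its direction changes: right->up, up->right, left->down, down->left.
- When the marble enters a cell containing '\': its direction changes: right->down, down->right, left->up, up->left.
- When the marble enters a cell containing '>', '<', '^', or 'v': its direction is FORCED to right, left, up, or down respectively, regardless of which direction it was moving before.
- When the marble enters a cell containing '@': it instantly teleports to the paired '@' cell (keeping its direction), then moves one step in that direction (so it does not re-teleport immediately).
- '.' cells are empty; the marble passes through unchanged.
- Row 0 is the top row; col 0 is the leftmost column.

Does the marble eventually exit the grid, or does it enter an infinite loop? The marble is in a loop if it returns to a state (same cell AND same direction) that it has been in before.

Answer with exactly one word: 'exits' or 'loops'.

Answer: exits

Derivation:
Step 1: enter (0,2), '.' pass, move down to (1,2)
Step 2: enter (1,2), '.' pass, move down to (2,2)
Step 3: enter (2,2), '>' forces down->right, move right to (2,3)
Step 4: enter (2,3), '.' pass, move right to (2,4)
Step 5: enter (2,4), '.' pass, move right to (2,5)
Step 6: enter (2,5), '.' pass, move right to (2,6)
Step 7: enter (2,6), '.' pass, move right to (2,7)
Step 8: enter (2,7), '.' pass, move right to (2,8)
Step 9: enter (2,8), '.' pass, move right to (2,9)
Step 10: at (2,9) — EXIT via right edge, pos 2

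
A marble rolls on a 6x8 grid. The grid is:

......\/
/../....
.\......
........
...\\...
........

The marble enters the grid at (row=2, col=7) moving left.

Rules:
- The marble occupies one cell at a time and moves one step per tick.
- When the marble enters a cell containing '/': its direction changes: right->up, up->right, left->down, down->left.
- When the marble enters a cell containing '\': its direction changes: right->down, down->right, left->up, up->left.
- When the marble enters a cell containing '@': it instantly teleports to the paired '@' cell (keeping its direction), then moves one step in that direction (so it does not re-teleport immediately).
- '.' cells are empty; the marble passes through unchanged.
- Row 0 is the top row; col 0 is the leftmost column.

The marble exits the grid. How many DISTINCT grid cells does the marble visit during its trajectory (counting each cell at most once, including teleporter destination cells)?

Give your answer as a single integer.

Step 1: enter (2,7), '.' pass, move left to (2,6)
Step 2: enter (2,6), '.' pass, move left to (2,5)
Step 3: enter (2,5), '.' pass, move left to (2,4)
Step 4: enter (2,4), '.' pass, move left to (2,3)
Step 5: enter (2,3), '.' pass, move left to (2,2)
Step 6: enter (2,2), '.' pass, move left to (2,1)
Step 7: enter (2,1), '\' deflects left->up, move up to (1,1)
Step 8: enter (1,1), '.' pass, move up to (0,1)
Step 9: enter (0,1), '.' pass, move up to (-1,1)
Step 10: at (-1,1) — EXIT via top edge, pos 1
Distinct cells visited: 9 (path length 9)

Answer: 9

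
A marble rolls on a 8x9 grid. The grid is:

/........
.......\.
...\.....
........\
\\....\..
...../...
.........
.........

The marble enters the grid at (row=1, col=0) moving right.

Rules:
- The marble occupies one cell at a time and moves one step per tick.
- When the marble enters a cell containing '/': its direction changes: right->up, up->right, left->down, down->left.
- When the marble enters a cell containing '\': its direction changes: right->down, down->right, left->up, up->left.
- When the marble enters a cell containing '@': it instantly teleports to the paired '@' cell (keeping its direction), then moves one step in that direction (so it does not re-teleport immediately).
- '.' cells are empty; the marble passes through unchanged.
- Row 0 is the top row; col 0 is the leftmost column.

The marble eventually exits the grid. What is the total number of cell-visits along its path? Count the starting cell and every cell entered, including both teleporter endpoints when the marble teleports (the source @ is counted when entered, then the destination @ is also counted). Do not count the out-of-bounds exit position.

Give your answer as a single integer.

Answer: 14

Derivation:
Step 1: enter (1,0), '.' pass, move right to (1,1)
Step 2: enter (1,1), '.' pass, move right to (1,2)
Step 3: enter (1,2), '.' pass, move right to (1,3)
Step 4: enter (1,3), '.' pass, move right to (1,4)
Step 5: enter (1,4), '.' pass, move right to (1,5)
Step 6: enter (1,5), '.' pass, move right to (1,6)
Step 7: enter (1,6), '.' pass, move right to (1,7)
Step 8: enter (1,7), '\' deflects right->down, move down to (2,7)
Step 9: enter (2,7), '.' pass, move down to (3,7)
Step 10: enter (3,7), '.' pass, move down to (4,7)
Step 11: enter (4,7), '.' pass, move down to (5,7)
Step 12: enter (5,7), '.' pass, move down to (6,7)
Step 13: enter (6,7), '.' pass, move down to (7,7)
Step 14: enter (7,7), '.' pass, move down to (8,7)
Step 15: at (8,7) — EXIT via bottom edge, pos 7
Path length (cell visits): 14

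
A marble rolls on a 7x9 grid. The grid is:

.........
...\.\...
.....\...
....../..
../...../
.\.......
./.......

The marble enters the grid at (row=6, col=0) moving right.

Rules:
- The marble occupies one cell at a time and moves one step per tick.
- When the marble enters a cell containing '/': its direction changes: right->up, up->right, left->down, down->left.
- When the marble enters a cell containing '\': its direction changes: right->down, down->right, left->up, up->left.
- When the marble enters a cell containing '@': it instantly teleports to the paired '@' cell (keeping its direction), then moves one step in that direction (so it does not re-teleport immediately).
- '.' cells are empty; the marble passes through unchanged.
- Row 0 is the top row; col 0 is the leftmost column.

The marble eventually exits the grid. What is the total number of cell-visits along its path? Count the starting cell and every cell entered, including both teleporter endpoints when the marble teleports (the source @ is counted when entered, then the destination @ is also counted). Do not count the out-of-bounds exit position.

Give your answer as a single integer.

Step 1: enter (6,0), '.' pass, move right to (6,1)
Step 2: enter (6,1), '/' deflects right->up, move up to (5,1)
Step 3: enter (5,1), '\' deflects up->left, move left to (5,0)
Step 4: enter (5,0), '.' pass, move left to (5,-1)
Step 5: at (5,-1) — EXIT via left edge, pos 5
Path length (cell visits): 4

Answer: 4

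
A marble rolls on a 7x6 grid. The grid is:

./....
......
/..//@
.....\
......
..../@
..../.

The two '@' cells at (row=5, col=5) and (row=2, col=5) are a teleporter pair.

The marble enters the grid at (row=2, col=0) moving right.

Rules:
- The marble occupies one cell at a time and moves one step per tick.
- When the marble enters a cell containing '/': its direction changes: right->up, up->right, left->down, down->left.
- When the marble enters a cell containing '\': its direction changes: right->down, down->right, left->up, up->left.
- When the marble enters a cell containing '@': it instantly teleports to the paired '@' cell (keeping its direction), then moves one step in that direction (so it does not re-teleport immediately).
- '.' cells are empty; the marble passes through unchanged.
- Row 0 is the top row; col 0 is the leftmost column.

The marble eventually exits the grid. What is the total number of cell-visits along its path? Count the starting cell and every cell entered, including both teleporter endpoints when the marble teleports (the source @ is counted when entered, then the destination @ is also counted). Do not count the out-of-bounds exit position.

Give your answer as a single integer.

Step 1: enter (2,0), '/' deflects right->up, move up to (1,0)
Step 2: enter (1,0), '.' pass, move up to (0,0)
Step 3: enter (0,0), '.' pass, move up to (-1,0)
Step 4: at (-1,0) — EXIT via top edge, pos 0
Path length (cell visits): 3

Answer: 3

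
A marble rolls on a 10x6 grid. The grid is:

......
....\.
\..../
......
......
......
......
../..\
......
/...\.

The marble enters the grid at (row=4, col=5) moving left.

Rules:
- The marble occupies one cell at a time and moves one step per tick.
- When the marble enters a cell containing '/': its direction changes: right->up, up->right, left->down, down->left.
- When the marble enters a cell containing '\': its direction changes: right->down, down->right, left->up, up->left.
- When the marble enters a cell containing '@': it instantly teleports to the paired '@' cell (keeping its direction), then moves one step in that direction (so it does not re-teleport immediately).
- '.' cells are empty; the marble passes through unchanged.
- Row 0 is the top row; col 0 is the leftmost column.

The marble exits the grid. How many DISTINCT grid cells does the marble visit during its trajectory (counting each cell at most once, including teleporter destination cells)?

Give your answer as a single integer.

Answer: 6

Derivation:
Step 1: enter (4,5), '.' pass, move left to (4,4)
Step 2: enter (4,4), '.' pass, move left to (4,3)
Step 3: enter (4,3), '.' pass, move left to (4,2)
Step 4: enter (4,2), '.' pass, move left to (4,1)
Step 5: enter (4,1), '.' pass, move left to (4,0)
Step 6: enter (4,0), '.' pass, move left to (4,-1)
Step 7: at (4,-1) — EXIT via left edge, pos 4
Distinct cells visited: 6 (path length 6)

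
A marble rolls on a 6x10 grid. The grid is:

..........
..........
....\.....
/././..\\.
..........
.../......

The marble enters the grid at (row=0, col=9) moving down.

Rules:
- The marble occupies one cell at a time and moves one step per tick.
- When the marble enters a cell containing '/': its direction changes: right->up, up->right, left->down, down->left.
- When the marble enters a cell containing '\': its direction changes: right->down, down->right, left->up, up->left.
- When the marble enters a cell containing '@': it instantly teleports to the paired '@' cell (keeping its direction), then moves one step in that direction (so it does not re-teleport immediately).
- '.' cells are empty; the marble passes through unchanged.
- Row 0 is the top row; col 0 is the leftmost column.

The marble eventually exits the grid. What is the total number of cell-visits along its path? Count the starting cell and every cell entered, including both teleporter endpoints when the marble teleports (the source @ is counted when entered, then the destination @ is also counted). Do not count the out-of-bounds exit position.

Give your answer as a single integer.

Step 1: enter (0,9), '.' pass, move down to (1,9)
Step 2: enter (1,9), '.' pass, move down to (2,9)
Step 3: enter (2,9), '.' pass, move down to (3,9)
Step 4: enter (3,9), '.' pass, move down to (4,9)
Step 5: enter (4,9), '.' pass, move down to (5,9)
Step 6: enter (5,9), '.' pass, move down to (6,9)
Step 7: at (6,9) — EXIT via bottom edge, pos 9
Path length (cell visits): 6

Answer: 6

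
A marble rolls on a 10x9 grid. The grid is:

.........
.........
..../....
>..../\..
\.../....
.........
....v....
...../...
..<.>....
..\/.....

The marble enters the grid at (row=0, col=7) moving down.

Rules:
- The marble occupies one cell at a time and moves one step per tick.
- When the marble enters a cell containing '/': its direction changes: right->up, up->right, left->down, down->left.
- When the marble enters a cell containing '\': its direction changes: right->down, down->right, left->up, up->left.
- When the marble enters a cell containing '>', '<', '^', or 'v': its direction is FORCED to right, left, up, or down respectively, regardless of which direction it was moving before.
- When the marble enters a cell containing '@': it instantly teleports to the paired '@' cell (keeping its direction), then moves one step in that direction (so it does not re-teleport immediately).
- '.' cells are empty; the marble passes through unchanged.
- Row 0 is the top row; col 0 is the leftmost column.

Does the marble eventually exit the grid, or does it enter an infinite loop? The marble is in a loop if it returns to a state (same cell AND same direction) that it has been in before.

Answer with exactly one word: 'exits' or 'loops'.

Answer: exits

Derivation:
Step 1: enter (0,7), '.' pass, move down to (1,7)
Step 2: enter (1,7), '.' pass, move down to (2,7)
Step 3: enter (2,7), '.' pass, move down to (3,7)
Step 4: enter (3,7), '.' pass, move down to (4,7)
Step 5: enter (4,7), '.' pass, move down to (5,7)
Step 6: enter (5,7), '.' pass, move down to (6,7)
Step 7: enter (6,7), '.' pass, move down to (7,7)
Step 8: enter (7,7), '.' pass, move down to (8,7)
Step 9: enter (8,7), '.' pass, move down to (9,7)
Step 10: enter (9,7), '.' pass, move down to (10,7)
Step 11: at (10,7) — EXIT via bottom edge, pos 7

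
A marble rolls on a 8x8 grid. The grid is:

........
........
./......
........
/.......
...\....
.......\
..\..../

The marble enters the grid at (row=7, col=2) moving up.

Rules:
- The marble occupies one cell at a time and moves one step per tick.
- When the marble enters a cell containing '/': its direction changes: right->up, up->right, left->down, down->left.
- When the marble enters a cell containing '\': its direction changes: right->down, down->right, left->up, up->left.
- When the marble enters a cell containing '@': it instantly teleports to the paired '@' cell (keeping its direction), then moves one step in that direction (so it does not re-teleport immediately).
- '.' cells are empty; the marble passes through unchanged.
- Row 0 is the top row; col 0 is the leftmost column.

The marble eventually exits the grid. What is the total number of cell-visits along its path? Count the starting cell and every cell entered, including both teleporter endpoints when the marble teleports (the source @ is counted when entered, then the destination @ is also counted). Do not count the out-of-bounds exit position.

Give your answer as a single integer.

Step 1: enter (7,2), '\' deflects up->left, move left to (7,1)
Step 2: enter (7,1), '.' pass, move left to (7,0)
Step 3: enter (7,0), '.' pass, move left to (7,-1)
Step 4: at (7,-1) — EXIT via left edge, pos 7
Path length (cell visits): 3

Answer: 3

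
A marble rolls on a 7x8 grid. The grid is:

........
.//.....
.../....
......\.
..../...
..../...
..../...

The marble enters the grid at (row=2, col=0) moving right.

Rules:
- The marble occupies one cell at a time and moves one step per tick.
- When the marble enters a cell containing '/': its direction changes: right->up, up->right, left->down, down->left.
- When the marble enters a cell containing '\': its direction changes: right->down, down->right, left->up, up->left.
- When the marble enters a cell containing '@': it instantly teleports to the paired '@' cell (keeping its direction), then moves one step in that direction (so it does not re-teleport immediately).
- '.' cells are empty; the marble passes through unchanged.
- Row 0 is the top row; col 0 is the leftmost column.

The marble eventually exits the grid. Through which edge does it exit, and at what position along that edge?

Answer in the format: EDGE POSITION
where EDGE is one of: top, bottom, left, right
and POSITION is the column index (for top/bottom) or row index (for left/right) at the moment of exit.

Answer: top 3

Derivation:
Step 1: enter (2,0), '.' pass, move right to (2,1)
Step 2: enter (2,1), '.' pass, move right to (2,2)
Step 3: enter (2,2), '.' pass, move right to (2,3)
Step 4: enter (2,3), '/' deflects right->up, move up to (1,3)
Step 5: enter (1,3), '.' pass, move up to (0,3)
Step 6: enter (0,3), '.' pass, move up to (-1,3)
Step 7: at (-1,3) — EXIT via top edge, pos 3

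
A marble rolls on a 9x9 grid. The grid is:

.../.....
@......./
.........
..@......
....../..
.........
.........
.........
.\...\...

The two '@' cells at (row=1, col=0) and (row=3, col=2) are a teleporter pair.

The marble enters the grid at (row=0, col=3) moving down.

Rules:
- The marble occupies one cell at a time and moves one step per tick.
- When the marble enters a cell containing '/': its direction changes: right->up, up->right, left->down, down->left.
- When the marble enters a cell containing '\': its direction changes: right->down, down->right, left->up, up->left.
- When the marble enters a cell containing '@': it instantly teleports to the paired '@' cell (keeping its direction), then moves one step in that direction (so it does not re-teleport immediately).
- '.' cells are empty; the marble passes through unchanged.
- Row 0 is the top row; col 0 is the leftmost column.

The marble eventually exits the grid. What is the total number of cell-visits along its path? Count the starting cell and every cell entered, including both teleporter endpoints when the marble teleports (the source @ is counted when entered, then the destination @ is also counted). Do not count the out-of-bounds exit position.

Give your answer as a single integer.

Answer: 4

Derivation:
Step 1: enter (0,3), '/' deflects down->left, move left to (0,2)
Step 2: enter (0,2), '.' pass, move left to (0,1)
Step 3: enter (0,1), '.' pass, move left to (0,0)
Step 4: enter (0,0), '.' pass, move left to (0,-1)
Step 5: at (0,-1) — EXIT via left edge, pos 0
Path length (cell visits): 4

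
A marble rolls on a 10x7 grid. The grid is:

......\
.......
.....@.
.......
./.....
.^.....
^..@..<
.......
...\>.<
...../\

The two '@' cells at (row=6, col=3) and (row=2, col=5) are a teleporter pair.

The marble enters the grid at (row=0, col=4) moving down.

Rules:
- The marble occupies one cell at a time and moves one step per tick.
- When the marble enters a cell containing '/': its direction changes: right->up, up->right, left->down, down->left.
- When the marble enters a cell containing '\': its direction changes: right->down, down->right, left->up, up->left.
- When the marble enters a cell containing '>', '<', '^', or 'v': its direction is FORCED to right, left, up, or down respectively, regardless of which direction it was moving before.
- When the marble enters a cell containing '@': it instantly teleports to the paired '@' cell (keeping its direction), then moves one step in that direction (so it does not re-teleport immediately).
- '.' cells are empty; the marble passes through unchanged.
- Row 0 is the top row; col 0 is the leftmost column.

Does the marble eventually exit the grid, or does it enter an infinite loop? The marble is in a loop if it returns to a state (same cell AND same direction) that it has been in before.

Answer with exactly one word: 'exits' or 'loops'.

Step 1: enter (0,4), '.' pass, move down to (1,4)
Step 2: enter (1,4), '.' pass, move down to (2,4)
Step 3: enter (2,4), '.' pass, move down to (3,4)
Step 4: enter (3,4), '.' pass, move down to (4,4)
Step 5: enter (4,4), '.' pass, move down to (5,4)
Step 6: enter (5,4), '.' pass, move down to (6,4)
Step 7: enter (6,4), '.' pass, move down to (7,4)
Step 8: enter (7,4), '.' pass, move down to (8,4)
Step 9: enter (8,4), '>' forces down->right, move right to (8,5)
Step 10: enter (8,5), '.' pass, move right to (8,6)
Step 11: enter (8,6), '<' forces right->left, move left to (8,5)
Step 12: enter (8,5), '.' pass, move left to (8,4)
Step 13: enter (8,4), '>' forces left->right, move right to (8,5)
Step 14: at (8,5) dir=right — LOOP DETECTED (seen before)

Answer: loops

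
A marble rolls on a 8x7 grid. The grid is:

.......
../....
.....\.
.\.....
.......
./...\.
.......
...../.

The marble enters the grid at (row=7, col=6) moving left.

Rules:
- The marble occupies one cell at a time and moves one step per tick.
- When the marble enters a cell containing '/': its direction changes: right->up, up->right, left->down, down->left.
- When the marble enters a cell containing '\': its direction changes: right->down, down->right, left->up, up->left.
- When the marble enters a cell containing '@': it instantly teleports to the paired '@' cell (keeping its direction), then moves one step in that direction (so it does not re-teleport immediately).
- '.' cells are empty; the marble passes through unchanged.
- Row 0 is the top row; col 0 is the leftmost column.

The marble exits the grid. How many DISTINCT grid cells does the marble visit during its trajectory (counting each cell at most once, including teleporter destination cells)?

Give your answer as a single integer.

Answer: 2

Derivation:
Step 1: enter (7,6), '.' pass, move left to (7,5)
Step 2: enter (7,5), '/' deflects left->down, move down to (8,5)
Step 3: at (8,5) — EXIT via bottom edge, pos 5
Distinct cells visited: 2 (path length 2)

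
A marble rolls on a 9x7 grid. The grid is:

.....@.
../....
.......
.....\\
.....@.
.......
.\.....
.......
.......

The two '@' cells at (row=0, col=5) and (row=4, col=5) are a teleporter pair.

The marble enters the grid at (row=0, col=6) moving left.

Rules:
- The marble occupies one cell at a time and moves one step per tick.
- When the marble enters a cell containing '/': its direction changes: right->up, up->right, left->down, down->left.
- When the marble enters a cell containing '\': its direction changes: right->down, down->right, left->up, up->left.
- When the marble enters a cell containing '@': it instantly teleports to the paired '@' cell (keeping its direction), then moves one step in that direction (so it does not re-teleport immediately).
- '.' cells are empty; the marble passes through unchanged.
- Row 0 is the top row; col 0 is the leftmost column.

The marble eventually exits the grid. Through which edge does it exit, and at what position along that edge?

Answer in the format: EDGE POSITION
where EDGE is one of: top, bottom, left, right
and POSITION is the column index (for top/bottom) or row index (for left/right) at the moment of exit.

Step 1: enter (0,6), '.' pass, move left to (0,5)
Step 2: enter (0,5), '@' teleport (0,5)->(4,5), also enter (4,5), move left to (4,4)
Step 3: enter (4,4), '.' pass, move left to (4,3)
Step 4: enter (4,3), '.' pass, move left to (4,2)
Step 5: enter (4,2), '.' pass, move left to (4,1)
Step 6: enter (4,1), '.' pass, move left to (4,0)
Step 7: enter (4,0), '.' pass, move left to (4,-1)
Step 8: at (4,-1) — EXIT via left edge, pos 4

Answer: left 4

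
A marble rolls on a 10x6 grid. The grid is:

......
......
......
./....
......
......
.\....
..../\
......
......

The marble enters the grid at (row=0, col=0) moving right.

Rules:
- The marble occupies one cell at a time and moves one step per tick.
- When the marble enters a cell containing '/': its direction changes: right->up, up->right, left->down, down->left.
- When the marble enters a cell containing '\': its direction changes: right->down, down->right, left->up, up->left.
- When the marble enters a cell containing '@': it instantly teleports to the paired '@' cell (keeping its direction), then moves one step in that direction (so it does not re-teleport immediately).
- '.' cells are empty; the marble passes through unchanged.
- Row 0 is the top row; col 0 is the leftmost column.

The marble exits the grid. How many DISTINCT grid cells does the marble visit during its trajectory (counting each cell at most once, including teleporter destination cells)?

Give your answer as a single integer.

Step 1: enter (0,0), '.' pass, move right to (0,1)
Step 2: enter (0,1), '.' pass, move right to (0,2)
Step 3: enter (0,2), '.' pass, move right to (0,3)
Step 4: enter (0,3), '.' pass, move right to (0,4)
Step 5: enter (0,4), '.' pass, move right to (0,5)
Step 6: enter (0,5), '.' pass, move right to (0,6)
Step 7: at (0,6) — EXIT via right edge, pos 0
Distinct cells visited: 6 (path length 6)

Answer: 6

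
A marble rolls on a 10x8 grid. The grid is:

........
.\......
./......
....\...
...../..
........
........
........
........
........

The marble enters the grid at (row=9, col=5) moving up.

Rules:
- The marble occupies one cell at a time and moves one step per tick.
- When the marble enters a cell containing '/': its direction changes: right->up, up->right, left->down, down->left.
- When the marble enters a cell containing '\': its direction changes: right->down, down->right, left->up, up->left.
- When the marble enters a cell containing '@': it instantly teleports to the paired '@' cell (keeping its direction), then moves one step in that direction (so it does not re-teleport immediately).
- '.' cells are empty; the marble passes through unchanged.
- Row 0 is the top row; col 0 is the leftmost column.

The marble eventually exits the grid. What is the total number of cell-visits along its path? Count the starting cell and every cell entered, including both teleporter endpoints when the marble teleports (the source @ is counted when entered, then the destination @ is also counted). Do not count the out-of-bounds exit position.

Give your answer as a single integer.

Answer: 8

Derivation:
Step 1: enter (9,5), '.' pass, move up to (8,5)
Step 2: enter (8,5), '.' pass, move up to (7,5)
Step 3: enter (7,5), '.' pass, move up to (6,5)
Step 4: enter (6,5), '.' pass, move up to (5,5)
Step 5: enter (5,5), '.' pass, move up to (4,5)
Step 6: enter (4,5), '/' deflects up->right, move right to (4,6)
Step 7: enter (4,6), '.' pass, move right to (4,7)
Step 8: enter (4,7), '.' pass, move right to (4,8)
Step 9: at (4,8) — EXIT via right edge, pos 4
Path length (cell visits): 8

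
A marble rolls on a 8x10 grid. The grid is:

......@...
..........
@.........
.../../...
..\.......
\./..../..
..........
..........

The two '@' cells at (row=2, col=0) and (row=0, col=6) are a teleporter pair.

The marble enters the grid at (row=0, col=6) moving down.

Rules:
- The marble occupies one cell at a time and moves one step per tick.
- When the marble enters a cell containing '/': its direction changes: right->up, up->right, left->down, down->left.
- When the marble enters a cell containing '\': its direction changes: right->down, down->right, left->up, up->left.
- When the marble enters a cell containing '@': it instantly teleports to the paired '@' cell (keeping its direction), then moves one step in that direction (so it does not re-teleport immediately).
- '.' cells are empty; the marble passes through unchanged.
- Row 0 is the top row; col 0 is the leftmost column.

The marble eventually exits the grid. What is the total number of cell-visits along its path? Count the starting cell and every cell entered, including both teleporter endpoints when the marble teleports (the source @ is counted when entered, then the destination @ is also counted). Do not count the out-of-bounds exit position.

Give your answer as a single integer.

Step 1: enter (0,6), '@' teleport (0,6)->(2,0), also enter (2,0), move down to (3,0)
Step 2: enter (3,0), '.' pass, move down to (4,0)
Step 3: enter (4,0), '.' pass, move down to (5,0)
Step 4: enter (5,0), '\' deflects down->right, move right to (5,1)
Step 5: enter (5,1), '.' pass, move right to (5,2)
Step 6: enter (5,2), '/' deflects right->up, move up to (4,2)
Step 7: enter (4,2), '\' deflects up->left, move left to (4,1)
Step 8: enter (4,1), '.' pass, move left to (4,0)
Step 9: enter (4,0), '.' pass, move left to (4,-1)
Step 10: at (4,-1) — EXIT via left edge, pos 4
Path length (cell visits): 10

Answer: 10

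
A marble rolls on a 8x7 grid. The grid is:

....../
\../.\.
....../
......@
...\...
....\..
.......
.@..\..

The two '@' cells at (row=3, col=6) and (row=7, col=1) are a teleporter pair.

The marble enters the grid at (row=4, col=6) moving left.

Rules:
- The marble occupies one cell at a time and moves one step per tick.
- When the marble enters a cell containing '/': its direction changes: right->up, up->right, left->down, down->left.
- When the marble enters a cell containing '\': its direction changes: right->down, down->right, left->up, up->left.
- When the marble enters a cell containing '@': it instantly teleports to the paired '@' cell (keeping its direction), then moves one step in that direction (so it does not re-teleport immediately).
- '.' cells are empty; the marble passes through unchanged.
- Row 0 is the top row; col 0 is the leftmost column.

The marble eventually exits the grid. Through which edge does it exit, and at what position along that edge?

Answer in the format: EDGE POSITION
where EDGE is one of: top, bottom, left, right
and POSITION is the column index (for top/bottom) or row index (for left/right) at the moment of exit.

Step 1: enter (4,6), '.' pass, move left to (4,5)
Step 2: enter (4,5), '.' pass, move left to (4,4)
Step 3: enter (4,4), '.' pass, move left to (4,3)
Step 4: enter (4,3), '\' deflects left->up, move up to (3,3)
Step 5: enter (3,3), '.' pass, move up to (2,3)
Step 6: enter (2,3), '.' pass, move up to (1,3)
Step 7: enter (1,3), '/' deflects up->right, move right to (1,4)
Step 8: enter (1,4), '.' pass, move right to (1,5)
Step 9: enter (1,5), '\' deflects right->down, move down to (2,5)
Step 10: enter (2,5), '.' pass, move down to (3,5)
Step 11: enter (3,5), '.' pass, move down to (4,5)
Step 12: enter (4,5), '.' pass, move down to (5,5)
Step 13: enter (5,5), '.' pass, move down to (6,5)
Step 14: enter (6,5), '.' pass, move down to (7,5)
Step 15: enter (7,5), '.' pass, move down to (8,5)
Step 16: at (8,5) — EXIT via bottom edge, pos 5

Answer: bottom 5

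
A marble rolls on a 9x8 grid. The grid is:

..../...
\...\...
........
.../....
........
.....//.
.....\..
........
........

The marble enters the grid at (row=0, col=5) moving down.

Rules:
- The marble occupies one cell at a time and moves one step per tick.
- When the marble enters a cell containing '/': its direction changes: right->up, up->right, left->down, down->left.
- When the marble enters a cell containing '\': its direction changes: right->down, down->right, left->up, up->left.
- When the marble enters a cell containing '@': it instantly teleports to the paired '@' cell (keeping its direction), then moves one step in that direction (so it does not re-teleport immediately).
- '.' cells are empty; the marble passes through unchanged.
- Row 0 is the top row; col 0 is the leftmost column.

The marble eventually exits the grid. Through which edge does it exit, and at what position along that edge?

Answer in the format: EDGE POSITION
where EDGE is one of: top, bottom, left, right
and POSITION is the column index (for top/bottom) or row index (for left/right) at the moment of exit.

Step 1: enter (0,5), '.' pass, move down to (1,5)
Step 2: enter (1,5), '.' pass, move down to (2,5)
Step 3: enter (2,5), '.' pass, move down to (3,5)
Step 4: enter (3,5), '.' pass, move down to (4,5)
Step 5: enter (4,5), '.' pass, move down to (5,5)
Step 6: enter (5,5), '/' deflects down->left, move left to (5,4)
Step 7: enter (5,4), '.' pass, move left to (5,3)
Step 8: enter (5,3), '.' pass, move left to (5,2)
Step 9: enter (5,2), '.' pass, move left to (5,1)
Step 10: enter (5,1), '.' pass, move left to (5,0)
Step 11: enter (5,0), '.' pass, move left to (5,-1)
Step 12: at (5,-1) — EXIT via left edge, pos 5

Answer: left 5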